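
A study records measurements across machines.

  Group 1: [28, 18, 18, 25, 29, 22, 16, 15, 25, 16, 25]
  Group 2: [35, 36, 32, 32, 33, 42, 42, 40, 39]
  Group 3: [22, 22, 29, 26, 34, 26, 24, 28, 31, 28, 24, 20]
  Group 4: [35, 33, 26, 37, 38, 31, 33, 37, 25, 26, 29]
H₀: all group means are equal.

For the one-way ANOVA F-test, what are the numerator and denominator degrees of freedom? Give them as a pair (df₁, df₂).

k = 4 groups, N = 43 total
df = (k−1, N−k) = (4−1, 43−4) = (3, 39)

degrees of freedom = [3, 39]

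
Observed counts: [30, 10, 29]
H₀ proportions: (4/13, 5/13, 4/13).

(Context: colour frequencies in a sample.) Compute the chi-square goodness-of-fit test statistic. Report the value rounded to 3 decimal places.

test statistic = 16.772

n = 69; E_i = n·p_i = [21.23, 26.54, 21.23]
χ² = (30−21.23)²/21.23 + (10−26.54)²/26.54 + (29−21.23)²/21.23 = 16.7717
df = 2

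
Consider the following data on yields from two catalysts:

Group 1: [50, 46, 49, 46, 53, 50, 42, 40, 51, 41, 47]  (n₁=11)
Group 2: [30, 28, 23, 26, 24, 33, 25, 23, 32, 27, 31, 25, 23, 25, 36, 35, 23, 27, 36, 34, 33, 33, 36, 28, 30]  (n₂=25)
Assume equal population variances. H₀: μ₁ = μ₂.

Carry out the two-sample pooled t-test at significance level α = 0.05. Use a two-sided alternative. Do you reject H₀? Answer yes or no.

reject H₀: yes

x̄₁=46.818, s₁=4.309, n₁=11
x̄₂=29.040, s₂=4.596, n₂=25
s_p² = [10·4.309² + 24·4.596²]/34 = 20.3705
SE = √(s_p²·(1/11+1/25)) = 1.6330
t = (46.818−29.040)/1.6330 = 10.8868
df = 34
p-value (two-sided) = 0.00000
At α=0.05: p < α → reject H₀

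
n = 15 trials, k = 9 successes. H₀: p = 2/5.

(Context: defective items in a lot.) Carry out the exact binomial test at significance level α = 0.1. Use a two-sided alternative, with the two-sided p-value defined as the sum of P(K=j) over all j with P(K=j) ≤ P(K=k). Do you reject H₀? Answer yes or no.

reject H₀: no

Exact binomial: n=15, k=9, p₀=2/5=0.4000
P(X=j) = C(n,j)·p₀^j·(1−p₀)^(n−j); p = Σ P(X=j) over j with P(X=j) ≤ P(X=9)
p-value (two-sided) = 0.12216
At α=0.1: p ≥ α → fail to reject H₀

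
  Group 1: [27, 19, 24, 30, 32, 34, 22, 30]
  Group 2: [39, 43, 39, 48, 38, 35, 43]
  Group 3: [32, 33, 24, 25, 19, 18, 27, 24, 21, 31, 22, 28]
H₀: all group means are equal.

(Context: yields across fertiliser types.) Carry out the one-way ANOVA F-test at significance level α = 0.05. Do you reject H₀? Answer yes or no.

reject H₀: yes

Group means [27.25, 40.71, 25.33], grand mean 29.889
SSB = Σnᵢ(x̄ᵢ−x̄)² = 1125.071; SSW = ΣΣ(x−x̄ᵢ)² = 571.595
MSB = 1125.071/2 = 562.5357; MSW = 571.595/24 = 23.8165
F = MSB/MSW = 23.6196
df = (2, 24)
p-value (upper-tail) = 0.00000
At α=0.05: p < α → reject H₀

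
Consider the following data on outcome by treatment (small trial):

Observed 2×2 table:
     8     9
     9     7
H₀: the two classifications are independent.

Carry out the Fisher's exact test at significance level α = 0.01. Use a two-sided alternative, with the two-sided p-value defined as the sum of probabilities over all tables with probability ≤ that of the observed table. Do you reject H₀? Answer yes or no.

reject H₀: no

Margins: r₁=17, r₂=16, c₁=17, c₂=16, n=33
p_obs = C(17,8)·C(16,9)/C(33,17); sum pmf over tables with pmf ≤ p_obs
p-value (two-sided) = 0.73186
At α=0.01: p ≥ α → fail to reject H₀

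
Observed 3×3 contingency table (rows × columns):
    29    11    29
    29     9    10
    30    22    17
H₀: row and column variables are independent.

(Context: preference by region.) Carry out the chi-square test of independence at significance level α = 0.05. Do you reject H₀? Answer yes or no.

reject H₀: yes

Row totals [69, 48, 69], col totals [88, 42, 56], n=186
χ² = (29−32.65)²/32.65 + (11−15.58)²/15.58 + (29−20.77)²/20.77 + (29−22.71)²/22.71 + (9−10.84)²/10.84 + (10−14.45)²/14.45 + (30−32.65)²/32.65 + (22−15.58)²/15.58 + (17−20.77)²/20.77 = 11.9812
df = 4
p-value (upper-tail) = 0.01749
At α=0.05: p < α → reject H₀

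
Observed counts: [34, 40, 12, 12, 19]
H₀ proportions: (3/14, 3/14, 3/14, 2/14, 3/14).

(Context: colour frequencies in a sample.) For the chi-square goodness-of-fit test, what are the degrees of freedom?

degrees of freedom = 4

df = k − 1 = 5 − 1 = 4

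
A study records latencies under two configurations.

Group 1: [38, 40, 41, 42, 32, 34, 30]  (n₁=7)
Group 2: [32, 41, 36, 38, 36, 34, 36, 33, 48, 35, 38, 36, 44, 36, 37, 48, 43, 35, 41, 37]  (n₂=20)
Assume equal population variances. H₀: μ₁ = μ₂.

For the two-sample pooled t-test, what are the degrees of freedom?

degrees of freedom = 25

df = n₁ + n₂ − 2 = 7 + 20 − 2 = 25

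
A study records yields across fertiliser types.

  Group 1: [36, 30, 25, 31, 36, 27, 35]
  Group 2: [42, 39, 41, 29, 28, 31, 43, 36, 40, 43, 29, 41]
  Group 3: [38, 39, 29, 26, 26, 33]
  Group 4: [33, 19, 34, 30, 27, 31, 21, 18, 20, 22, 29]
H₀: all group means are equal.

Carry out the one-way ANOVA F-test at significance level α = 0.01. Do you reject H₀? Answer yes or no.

Group means [31.43, 36.83, 31.83, 25.82], grand mean 31.583
SSB = Σnᵢ(x̄ᵢ−x̄)² = 696.899; SSW = ΣΣ(x−x̄ᵢ)² = 1025.851
MSB = 696.899/3 = 232.2998; MSW = 1025.851/32 = 32.0578
F = MSB/MSW = 7.2463
df = (3, 32)
p-value (upper-tail) = 0.00076
At α=0.01: p < α → reject H₀

reject H₀: yes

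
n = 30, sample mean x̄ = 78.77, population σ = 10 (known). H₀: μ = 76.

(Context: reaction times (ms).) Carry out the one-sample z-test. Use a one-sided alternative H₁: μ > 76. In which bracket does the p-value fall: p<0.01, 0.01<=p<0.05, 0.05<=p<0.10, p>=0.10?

SE = σ/√n = 10/√30 = 1.8257
z = (x̄−μ₀)/SE = (78.77−76)/1.8257 = 1.5172
p-value (one-sided, H₁ greater) = 0.06461
→ bracket: 0.05<=p<0.10

p-value bracket: 0.05<=p<0.10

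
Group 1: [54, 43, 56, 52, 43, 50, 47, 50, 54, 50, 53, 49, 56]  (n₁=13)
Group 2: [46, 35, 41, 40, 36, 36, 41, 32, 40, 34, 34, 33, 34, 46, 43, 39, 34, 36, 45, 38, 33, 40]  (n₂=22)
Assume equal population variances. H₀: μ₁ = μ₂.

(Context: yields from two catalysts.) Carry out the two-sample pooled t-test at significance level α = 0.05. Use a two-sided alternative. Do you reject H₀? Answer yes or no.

reject H₀: yes

x̄₁=50.538, s₁=4.294, n₁=13
x̄₂=38.000, s₂=4.386, n₂=22
s_p² = [12·4.294² + 21·4.386²]/33 = 18.9464
SE = √(s_p²·(1/13+1/22)) = 1.5227
t = (50.538−38.000)/1.5227 = 8.2344
df = 33
p-value (two-sided) = 0.00000
At α=0.05: p < α → reject H₀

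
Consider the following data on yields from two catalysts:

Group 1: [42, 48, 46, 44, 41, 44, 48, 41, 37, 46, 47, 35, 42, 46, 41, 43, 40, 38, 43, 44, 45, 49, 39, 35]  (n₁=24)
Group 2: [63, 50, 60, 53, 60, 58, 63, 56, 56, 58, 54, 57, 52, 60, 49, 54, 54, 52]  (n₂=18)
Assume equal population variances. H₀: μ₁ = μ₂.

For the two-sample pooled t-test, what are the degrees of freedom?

df = n₁ + n₂ − 2 = 24 + 18 − 2 = 40

degrees of freedom = 40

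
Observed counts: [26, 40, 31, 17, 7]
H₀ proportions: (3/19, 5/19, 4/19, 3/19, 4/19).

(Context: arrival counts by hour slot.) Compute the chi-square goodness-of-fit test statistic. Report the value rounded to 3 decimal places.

test statistic = 19.406

n = 121; E_i = n·p_i = [19.11, 31.84, 25.47, 19.11, 25.47]
χ² = (26−19.11)²/19.11 + (40−31.84)²/31.84 + (31−25.47)²/25.47 + (17−19.11)²/19.11 + (7−25.47)²/25.47 = 19.4063
df = 4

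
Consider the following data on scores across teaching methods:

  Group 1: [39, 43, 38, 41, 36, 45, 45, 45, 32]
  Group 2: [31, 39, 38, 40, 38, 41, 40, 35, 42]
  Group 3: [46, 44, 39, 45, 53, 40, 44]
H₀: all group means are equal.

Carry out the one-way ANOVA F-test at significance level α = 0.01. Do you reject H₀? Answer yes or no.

reject H₀: no

Group means [40.44, 38.22, 44.43], grand mean 40.760
SSB = Σnᵢ(x̄ᵢ−x̄)² = 153.068; SSW = ΣΣ(x−x̄ᵢ)² = 385.492
MSB = 153.068/2 = 76.5340; MSW = 385.492/22 = 17.5224
F = MSB/MSW = 4.3678
df = (2, 22)
p-value (upper-tail) = 0.02527
At α=0.01: p ≥ α → fail to reject H₀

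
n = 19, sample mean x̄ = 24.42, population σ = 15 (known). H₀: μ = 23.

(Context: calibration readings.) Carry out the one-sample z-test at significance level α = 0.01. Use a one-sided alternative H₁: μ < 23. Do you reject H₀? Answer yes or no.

reject H₀: no

SE = σ/√n = 15/√19 = 3.4412
z = (x̄−μ₀)/SE = (24.42−23)/3.4412 = 0.4126
p-value (one-sided, H₁ less) = 0.66007
At α=0.01: p ≥ α → fail to reject H₀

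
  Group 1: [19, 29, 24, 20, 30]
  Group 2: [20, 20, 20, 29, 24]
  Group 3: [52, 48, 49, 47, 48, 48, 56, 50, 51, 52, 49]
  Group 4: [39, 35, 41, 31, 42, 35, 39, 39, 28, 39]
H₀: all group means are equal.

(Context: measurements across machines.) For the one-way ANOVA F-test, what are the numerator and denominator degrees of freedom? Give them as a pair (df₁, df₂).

degrees of freedom = [3, 27]

k = 4 groups, N = 31 total
df = (k−1, N−k) = (4−1, 31−4) = (3, 27)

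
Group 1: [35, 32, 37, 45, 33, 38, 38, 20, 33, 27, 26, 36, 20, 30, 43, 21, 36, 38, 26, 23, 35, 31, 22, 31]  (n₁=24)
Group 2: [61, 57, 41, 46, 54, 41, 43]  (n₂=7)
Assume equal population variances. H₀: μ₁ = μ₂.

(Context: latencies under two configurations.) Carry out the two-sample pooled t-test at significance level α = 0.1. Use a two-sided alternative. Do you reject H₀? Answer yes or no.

x̄₁=31.500, s₁=7.108, n₁=24
x̄₂=49.000, s₂=8.226, n₂=7
s_p² = [23·7.108² + 6·8.226²]/29 = 54.0690
SE = √(s_p²·(1/24+1/7)) = 3.1586
t = (31.500−49.000)/3.1586 = -5.5404
df = 29
p-value (two-sided) = 0.00001
At α=0.1: p < α → reject H₀

reject H₀: yes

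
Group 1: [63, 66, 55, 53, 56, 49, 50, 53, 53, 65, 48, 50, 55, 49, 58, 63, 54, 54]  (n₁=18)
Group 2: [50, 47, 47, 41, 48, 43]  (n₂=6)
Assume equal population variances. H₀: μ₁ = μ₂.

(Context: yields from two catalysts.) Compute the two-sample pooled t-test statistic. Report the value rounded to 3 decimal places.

test statistic = 3.749

x̄₁=55.222, s₁=5.652, n₁=18
x̄₂=46.000, s₂=3.347, n₂=6
s_p² = [17·5.652² + 5·3.347²]/22 = 27.2323
SE = √(s_p²·(1/18+1/6)) = 2.4600
t = (55.222−46.000)/2.4600 = 3.7489
df = 22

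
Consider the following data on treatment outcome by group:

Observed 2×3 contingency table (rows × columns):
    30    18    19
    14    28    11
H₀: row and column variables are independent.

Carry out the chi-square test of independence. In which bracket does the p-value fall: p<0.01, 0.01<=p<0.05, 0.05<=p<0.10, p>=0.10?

p-value bracket: 0.01<=p<0.05

Row totals [67, 53], col totals [44, 46, 30], n=120
χ² = (30−24.57)²/24.57 + (18−25.68)²/25.68 + (19−16.75)²/16.75 + (14−19.43)²/19.43 + (28−20.32)²/20.32 + (11−13.25)²/13.25 = 8.6093
df = 2
p-value (upper-tail) = 0.01351
→ bracket: 0.01<=p<0.05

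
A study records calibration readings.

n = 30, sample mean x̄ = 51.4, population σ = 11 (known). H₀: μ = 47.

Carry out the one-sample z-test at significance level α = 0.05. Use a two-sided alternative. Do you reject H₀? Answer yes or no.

reject H₀: yes

SE = σ/√n = 11/√30 = 2.0083
z = (x̄−μ₀)/SE = (51.4−47)/2.0083 = 2.1909
p-value (two-sided) = 0.02846
At α=0.05: p < α → reject H₀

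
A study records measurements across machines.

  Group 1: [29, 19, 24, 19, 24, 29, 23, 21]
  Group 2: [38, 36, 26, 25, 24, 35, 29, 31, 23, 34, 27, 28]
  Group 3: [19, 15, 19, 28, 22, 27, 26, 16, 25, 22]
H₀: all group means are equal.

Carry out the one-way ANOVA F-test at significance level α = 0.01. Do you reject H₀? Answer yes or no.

reject H₀: yes

Group means [23.50, 29.67, 21.90], grand mean 25.433
SSB = Σnᵢ(x̄ᵢ−x̄)² = 369.800; SSW = ΣΣ(x−x̄ᵢ)² = 577.567
MSB = 369.800/2 = 184.9000; MSW = 577.567/27 = 21.3914
F = MSB/MSW = 8.6437
df = (2, 27)
p-value (upper-tail) = 0.00125
At α=0.01: p < α → reject H₀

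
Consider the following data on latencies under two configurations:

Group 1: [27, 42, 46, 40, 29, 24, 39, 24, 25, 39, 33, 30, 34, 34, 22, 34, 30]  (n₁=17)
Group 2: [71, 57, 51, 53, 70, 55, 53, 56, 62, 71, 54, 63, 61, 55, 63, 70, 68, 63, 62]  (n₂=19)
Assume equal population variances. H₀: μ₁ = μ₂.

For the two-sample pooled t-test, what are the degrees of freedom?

df = n₁ + n₂ − 2 = 17 + 19 − 2 = 34

degrees of freedom = 34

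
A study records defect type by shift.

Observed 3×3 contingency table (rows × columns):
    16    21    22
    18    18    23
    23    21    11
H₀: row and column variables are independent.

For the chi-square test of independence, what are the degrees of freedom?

df = (r−1)(c−1) = (3−1)·(3−1) = 4

degrees of freedom = 4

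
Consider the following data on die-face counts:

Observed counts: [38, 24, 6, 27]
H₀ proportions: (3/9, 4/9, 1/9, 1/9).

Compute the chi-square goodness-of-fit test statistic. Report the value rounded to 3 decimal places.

test statistic = 36.716

n = 95; E_i = n·p_i = [31.67, 42.22, 10.56, 10.56]
χ² = (38−31.67)²/31.67 + (24−42.22)²/42.22 + (6−10.56)²/10.56 + (27−10.56)²/10.56 = 36.7158
df = 3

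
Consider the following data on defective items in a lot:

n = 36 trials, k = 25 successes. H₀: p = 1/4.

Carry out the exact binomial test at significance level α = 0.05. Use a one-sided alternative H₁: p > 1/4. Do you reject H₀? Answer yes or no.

reject H₀: yes

Exact binomial: n=36, k=25, p₀=1/4=0.2500
P(X≥25) from Σ C(n,i)·p₀^i·(1−p₀)^(n−i)
p-value (one-sided, H₁ greater) = 0.00000
At α=0.05: p < α → reject H₀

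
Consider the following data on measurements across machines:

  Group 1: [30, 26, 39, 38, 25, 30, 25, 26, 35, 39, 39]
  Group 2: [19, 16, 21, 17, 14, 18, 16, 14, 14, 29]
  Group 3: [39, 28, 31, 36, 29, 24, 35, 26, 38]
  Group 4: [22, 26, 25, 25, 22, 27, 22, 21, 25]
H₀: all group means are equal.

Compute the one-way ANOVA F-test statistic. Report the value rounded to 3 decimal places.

Group means [32.00, 17.80, 31.78, 23.89], grand mean 26.436
SSB = Σnᵢ(x̄ᵢ−x̄)² = 1401.545; SSW = ΣΣ(x−x̄ᵢ)² = 830.044
MSB = 1401.545/3 = 467.1818; MSW = 830.044/35 = 23.7156
F = MSB/MSW = 19.6994
df = (3, 35)

test statistic = 19.699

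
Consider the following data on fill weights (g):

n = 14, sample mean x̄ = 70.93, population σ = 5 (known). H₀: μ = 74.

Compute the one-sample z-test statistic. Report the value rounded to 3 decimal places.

SE = σ/√n = 5/√14 = 1.3363
z = (x̄−μ₀)/SE = (70.93−74)/1.3363 = -2.2974

test statistic = -2.297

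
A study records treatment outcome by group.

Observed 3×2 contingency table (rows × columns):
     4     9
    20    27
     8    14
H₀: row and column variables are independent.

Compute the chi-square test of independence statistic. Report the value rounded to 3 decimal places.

Row totals [13, 47, 22], col totals [32, 50], n=82
χ² = (4−5.07)²/5.07 + (9−7.93)²/7.93 + (20−18.34)²/18.34 + (27−28.66)²/28.66 + (8−8.59)²/8.59 + (14−13.41)²/13.41 = 0.6837
df = 2

test statistic = 0.684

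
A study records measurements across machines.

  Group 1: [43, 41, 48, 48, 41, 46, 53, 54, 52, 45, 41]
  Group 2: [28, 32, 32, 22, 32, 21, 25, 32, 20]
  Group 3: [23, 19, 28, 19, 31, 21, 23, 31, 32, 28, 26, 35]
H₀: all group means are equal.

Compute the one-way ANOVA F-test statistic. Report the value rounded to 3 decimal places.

Group means [46.55, 27.11, 26.33], grand mean 33.500
SSB = Σnᵢ(x̄ᵢ−x̄)² = 2855.717; SSW = ΣΣ(x−x̄ᵢ)² = 768.283
MSB = 2855.717/2 = 1427.8586; MSW = 768.283/29 = 26.4925
F = MSB/MSW = 53.8967
df = (2, 29)

test statistic = 53.897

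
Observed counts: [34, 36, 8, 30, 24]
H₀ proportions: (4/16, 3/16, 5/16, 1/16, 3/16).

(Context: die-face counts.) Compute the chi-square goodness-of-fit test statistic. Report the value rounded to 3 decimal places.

test statistic = 89.309

n = 132; E_i = n·p_i = [33.00, 24.75, 41.25, 8.25, 24.75]
χ² = (34−33.00)²/33.00 + (36−24.75)²/24.75 + (8−41.25)²/41.25 + (30−8.25)²/8.25 + (24−24.75)²/24.75 = 89.3091
df = 4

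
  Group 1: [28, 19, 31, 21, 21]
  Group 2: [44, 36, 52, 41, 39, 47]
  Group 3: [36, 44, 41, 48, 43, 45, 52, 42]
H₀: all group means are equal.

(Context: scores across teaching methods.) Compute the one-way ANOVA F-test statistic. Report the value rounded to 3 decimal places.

test statistic = 26.062

Group means [24.00, 43.17, 43.88], grand mean 38.421
SSB = Σnᵢ(x̄ᵢ−x̄)² = 1412.923; SSW = ΣΣ(x−x̄ᵢ)² = 433.708
MSB = 1412.923/2 = 706.4616; MSW = 433.708/16 = 27.1068
F = MSB/MSW = 26.0622
df = (2, 16)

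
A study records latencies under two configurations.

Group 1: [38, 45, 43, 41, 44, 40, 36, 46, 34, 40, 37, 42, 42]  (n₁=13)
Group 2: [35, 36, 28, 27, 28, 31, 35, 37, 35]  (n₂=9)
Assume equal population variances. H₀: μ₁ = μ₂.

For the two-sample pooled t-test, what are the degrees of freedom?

degrees of freedom = 20

df = n₁ + n₂ − 2 = 13 + 9 − 2 = 20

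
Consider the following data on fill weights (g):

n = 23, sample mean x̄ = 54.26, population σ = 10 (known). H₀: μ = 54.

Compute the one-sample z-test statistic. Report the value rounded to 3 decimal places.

test statistic = 0.125

SE = σ/√n = 10/√23 = 2.0851
z = (x̄−μ₀)/SE = (54.26−54)/2.0851 = 0.1247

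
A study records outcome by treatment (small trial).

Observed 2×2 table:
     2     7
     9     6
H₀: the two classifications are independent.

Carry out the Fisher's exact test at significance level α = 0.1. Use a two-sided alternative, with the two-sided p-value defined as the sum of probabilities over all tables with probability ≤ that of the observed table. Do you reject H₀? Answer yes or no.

Margins: r₁=9, r₂=15, c₁=11, c₂=13, n=24
p_obs = C(9,2)·C(15,9)/C(24,11); sum pmf over tables with pmf ≤ p_obs
p-value (two-sided) = 0.10493
At α=0.1: p ≥ α → fail to reject H₀

reject H₀: no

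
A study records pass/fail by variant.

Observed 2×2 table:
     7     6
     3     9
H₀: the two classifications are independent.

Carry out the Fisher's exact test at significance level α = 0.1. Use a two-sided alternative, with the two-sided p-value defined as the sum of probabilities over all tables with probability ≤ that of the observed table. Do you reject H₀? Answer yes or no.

reject H₀: no

Margins: r₁=13, r₂=12, c₁=10, c₂=15, n=25
p_obs = C(13,7)·C(12,3)/C(25,10); sum pmf over tables with pmf ≤ p_obs
p-value (two-sided) = 0.22619
At α=0.1: p ≥ α → fail to reject H₀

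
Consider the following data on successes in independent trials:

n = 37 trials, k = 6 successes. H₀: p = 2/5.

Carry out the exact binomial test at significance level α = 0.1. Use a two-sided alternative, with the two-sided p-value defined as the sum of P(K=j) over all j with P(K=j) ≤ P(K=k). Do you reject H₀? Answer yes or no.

reject H₀: yes

Exact binomial: n=37, k=6, p₀=2/5=0.4000
P(X=j) = C(n,j)·p₀^j·(1−p₀)^(n−j); p = Σ P(X=j) over j with P(X=j) ≤ P(X=6)
p-value (two-sided) = 0.00236
At α=0.1: p < α → reject H₀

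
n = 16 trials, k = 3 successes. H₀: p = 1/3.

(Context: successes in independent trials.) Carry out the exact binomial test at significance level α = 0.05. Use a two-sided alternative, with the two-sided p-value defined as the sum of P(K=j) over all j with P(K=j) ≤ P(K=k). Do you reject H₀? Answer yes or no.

Exact binomial: n=16, k=3, p₀=1/3=0.3333
P(X=j) = C(n,j)·p₀^j·(1−p₀)^(n−j); p = Σ P(X=j) over j with P(X=j) ≤ P(X=3)
p-value (two-sided) = 0.29245
At α=0.05: p ≥ α → fail to reject H₀

reject H₀: no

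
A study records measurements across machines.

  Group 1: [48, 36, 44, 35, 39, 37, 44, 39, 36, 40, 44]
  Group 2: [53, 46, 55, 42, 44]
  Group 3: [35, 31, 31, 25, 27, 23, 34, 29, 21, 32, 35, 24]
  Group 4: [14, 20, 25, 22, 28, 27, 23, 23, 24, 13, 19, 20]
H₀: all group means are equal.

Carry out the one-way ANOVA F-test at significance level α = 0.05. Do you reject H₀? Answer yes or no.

reject H₀: yes

Group means [40.18, 48.00, 28.92, 21.50], grand mean 32.175
SSB = Σnᵢ(x̄ᵢ−x̄)² = 3452.222; SSW = ΣΣ(x−x̄ᵢ)² = 803.553
MSB = 3452.222/3 = 1150.7407; MSW = 803.553/36 = 22.3209
F = MSB/MSW = 51.5544
df = (3, 36)
p-value (upper-tail) = 0.00000
At α=0.05: p < α → reject H₀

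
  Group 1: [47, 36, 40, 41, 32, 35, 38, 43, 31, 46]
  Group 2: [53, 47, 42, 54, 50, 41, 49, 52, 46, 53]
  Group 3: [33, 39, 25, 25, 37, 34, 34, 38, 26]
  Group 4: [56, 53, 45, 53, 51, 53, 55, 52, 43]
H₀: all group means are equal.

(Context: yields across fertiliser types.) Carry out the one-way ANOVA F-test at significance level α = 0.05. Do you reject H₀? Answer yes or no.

Group means [38.90, 48.70, 32.33, 51.22], grand mean 42.842
SSB = Σnᵢ(x̄ᵢ−x̄)² = 2124.497; SSW = ΣΣ(x−x̄ᵢ)² = 870.556
MSB = 2124.497/3 = 708.1657; MSW = 870.556/34 = 25.6046
F = MSB/MSW = 27.6578
df = (3, 34)
p-value (upper-tail) = 0.00000
At α=0.05: p < α → reject H₀

reject H₀: yes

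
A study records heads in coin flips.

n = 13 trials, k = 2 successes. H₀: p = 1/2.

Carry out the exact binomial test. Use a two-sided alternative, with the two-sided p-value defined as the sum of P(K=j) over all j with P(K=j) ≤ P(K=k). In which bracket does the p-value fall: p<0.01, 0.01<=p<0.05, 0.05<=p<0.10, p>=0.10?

p-value bracket: 0.01<=p<0.05

Exact binomial: n=13, k=2, p₀=1/2=0.5000
P(X=j) = C(n,j)·p₀^j·(1−p₀)^(n−j); p = Σ P(X=j) over j with P(X=j) ≤ P(X=2)
p-value (two-sided) = 0.02246
→ bracket: 0.01<=p<0.05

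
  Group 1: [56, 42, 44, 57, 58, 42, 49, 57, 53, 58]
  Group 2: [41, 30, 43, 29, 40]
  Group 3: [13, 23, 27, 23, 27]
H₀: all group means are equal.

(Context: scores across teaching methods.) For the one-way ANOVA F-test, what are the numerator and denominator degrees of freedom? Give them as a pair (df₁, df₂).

k = 3 groups, N = 20 total
df = (k−1, N−k) = (3−1, 20−3) = (2, 17)

degrees of freedom = [2, 17]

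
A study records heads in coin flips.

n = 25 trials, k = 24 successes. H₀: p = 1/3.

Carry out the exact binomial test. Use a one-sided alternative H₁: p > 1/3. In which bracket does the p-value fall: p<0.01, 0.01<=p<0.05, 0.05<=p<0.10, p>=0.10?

Exact binomial: n=25, k=24, p₀=1/3=0.3333
P(X≥24) from Σ C(n,i)·p₀^i·(1−p₀)^(n−i)
p-value (one-sided, H₁ greater) = 0.00000
→ bracket: p<0.01

p-value bracket: p<0.01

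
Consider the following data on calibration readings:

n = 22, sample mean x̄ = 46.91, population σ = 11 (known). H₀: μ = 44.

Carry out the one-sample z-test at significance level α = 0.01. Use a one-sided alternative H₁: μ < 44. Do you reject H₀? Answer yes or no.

SE = σ/√n = 11/√22 = 2.3452
z = (x̄−μ₀)/SE = (46.91−44)/2.3452 = 1.2408
p-value (one-sided, H₁ less) = 0.89267
At α=0.01: p ≥ α → fail to reject H₀

reject H₀: no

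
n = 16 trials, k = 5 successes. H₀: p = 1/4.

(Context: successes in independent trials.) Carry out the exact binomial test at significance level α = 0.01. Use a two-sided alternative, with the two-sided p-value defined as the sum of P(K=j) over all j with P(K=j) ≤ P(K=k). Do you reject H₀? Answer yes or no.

Exact binomial: n=16, k=5, p₀=1/4=0.2500
P(X=j) = C(n,j)·p₀^j·(1−p₀)^(n−j); p = Σ P(X=j) over j with P(X=j) ≤ P(X=5)
p-value (two-sided) = 0.56692
At α=0.01: p ≥ α → fail to reject H₀

reject H₀: no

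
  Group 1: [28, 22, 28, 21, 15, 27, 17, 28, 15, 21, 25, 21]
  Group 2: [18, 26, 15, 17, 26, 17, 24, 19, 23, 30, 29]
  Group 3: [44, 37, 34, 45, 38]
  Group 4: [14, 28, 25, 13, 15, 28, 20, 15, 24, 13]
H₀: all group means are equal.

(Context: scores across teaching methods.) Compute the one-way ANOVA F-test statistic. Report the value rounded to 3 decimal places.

test statistic = 17.205

Group means [22.33, 22.18, 39.60, 19.50], grand mean 23.816
SSB = Σnᵢ(x̄ᵢ−x̄)² = 1487.707; SSW = ΣΣ(x−x̄ᵢ)² = 980.003
MSB = 1487.707/3 = 495.9025; MSW = 980.003/34 = 28.8236
F = MSB/MSW = 17.2047
df = (3, 34)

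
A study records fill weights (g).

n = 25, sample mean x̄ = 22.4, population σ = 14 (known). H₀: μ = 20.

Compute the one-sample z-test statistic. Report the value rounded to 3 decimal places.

test statistic = 0.857

SE = σ/√n = 14/√25 = 2.8000
z = (x̄−μ₀)/SE = (22.4−20)/2.8000 = 0.8571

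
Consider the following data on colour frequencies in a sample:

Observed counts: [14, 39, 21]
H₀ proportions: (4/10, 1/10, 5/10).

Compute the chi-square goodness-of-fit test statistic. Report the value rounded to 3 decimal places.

test statistic = 150.081

n = 74; E_i = n·p_i = [29.60, 7.40, 37.00]
χ² = (14−29.60)²/29.60 + (39−7.40)²/7.40 + (21−37.00)²/37.00 = 150.0811
df = 2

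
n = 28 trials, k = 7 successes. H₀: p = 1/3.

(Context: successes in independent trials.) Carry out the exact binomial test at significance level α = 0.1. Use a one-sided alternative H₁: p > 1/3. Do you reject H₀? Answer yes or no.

Exact binomial: n=28, k=7, p₀=1/3=0.3333
P(X≥7) from Σ C(n,i)·p₀^i·(1−p₀)^(n−i)
p-value (one-sided, H₁ greater) = 0.87378
At α=0.1: p ≥ α → fail to reject H₀

reject H₀: no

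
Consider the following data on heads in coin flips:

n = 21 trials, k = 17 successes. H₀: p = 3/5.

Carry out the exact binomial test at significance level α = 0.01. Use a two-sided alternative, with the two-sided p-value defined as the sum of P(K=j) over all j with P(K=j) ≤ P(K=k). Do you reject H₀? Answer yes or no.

reject H₀: no

Exact binomial: n=21, k=17, p₀=3/5=0.6000
P(X=j) = C(n,j)·p₀^j·(1−p₀)^(n−j); p = Σ P(X=j) over j with P(X=j) ≤ P(X=17)
p-value (two-sided) = 0.07218
At α=0.01: p ≥ α → fail to reject H₀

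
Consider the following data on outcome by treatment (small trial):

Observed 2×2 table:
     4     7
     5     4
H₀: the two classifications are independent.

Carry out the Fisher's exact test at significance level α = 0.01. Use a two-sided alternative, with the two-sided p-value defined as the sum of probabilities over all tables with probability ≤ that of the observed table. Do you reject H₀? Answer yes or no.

Margins: r₁=11, r₂=9, c₁=9, c₂=11, n=20
p_obs = C(11,4)·C(9,5)/C(20,9); sum pmf over tables with pmf ≤ p_obs
p-value (two-sided) = 0.65342
At α=0.01: p ≥ α → fail to reject H₀

reject H₀: no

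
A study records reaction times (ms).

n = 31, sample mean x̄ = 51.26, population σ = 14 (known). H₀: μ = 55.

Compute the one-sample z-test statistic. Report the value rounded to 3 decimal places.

SE = σ/√n = 14/√31 = 2.5145
z = (x̄−μ₀)/SE = (51.26−55)/2.5145 = -1.4874

test statistic = -1.487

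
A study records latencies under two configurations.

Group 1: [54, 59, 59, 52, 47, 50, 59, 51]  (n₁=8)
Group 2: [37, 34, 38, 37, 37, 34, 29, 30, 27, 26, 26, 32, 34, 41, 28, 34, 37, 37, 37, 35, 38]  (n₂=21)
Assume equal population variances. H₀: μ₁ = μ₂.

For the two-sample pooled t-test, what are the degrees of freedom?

degrees of freedom = 27

df = n₁ + n₂ − 2 = 8 + 21 − 2 = 27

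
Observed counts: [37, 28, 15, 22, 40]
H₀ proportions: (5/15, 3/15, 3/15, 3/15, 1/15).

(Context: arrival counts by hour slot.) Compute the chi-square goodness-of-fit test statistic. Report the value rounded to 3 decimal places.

test statistic = 108.507

n = 142; E_i = n·p_i = [47.33, 28.40, 28.40, 28.40, 9.47]
χ² = (37−47.33)²/47.33 + (28−28.40)²/28.40 + (15−28.40)²/28.40 + (22−28.40)²/28.40 + (40−9.47)²/9.47 = 108.5070
df = 4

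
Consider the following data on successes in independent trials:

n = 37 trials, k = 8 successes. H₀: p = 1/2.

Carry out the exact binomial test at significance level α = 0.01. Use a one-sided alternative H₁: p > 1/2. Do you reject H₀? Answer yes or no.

reject H₀: no

Exact binomial: n=37, k=8, p₀=1/2=0.5000
P(X≥8) from Σ C(n,i)·p₀^i·(1−p₀)^(n−i)
p-value (one-sided, H₁ greater) = 0.99990
At α=0.01: p ≥ α → fail to reject H₀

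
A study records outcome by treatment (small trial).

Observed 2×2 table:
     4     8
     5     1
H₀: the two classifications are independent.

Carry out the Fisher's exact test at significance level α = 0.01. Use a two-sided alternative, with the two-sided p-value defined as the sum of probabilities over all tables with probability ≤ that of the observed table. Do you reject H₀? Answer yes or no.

reject H₀: no

Margins: r₁=12, r₂=6, c₁=9, c₂=9, n=18
p_obs = C(12,4)·C(6,5)/C(18,9); sum pmf over tables with pmf ≤ p_obs
p-value (two-sided) = 0.13122
At α=0.01: p ≥ α → fail to reject H₀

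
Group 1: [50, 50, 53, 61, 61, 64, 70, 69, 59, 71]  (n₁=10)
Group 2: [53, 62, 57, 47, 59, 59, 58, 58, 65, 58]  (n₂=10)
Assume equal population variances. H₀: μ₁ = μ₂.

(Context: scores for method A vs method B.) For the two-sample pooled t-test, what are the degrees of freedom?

df = n₁ + n₂ − 2 = 10 + 10 − 2 = 18

degrees of freedom = 18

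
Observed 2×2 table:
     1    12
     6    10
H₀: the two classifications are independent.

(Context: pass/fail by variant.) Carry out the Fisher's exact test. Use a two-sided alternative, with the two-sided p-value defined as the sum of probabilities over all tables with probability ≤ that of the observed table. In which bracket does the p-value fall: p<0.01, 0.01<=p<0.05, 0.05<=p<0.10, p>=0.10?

p-value bracket: 0.05<=p<0.10

Margins: r₁=13, r₂=16, c₁=7, c₂=22, n=29
p_obs = C(13,1)·C(16,6)/C(29,7); sum pmf over tables with pmf ≤ p_obs
p-value (two-sided) = 0.09272
→ bracket: 0.05<=p<0.10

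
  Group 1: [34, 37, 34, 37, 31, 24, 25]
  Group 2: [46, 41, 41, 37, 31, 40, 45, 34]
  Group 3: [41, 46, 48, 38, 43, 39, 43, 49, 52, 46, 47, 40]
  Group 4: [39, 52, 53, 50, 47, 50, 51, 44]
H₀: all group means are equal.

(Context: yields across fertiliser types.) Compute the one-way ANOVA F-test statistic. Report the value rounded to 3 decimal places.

Group means [31.71, 39.38, 44.33, 48.25], grand mean 41.571
SSB = Σnᵢ(x̄ᵢ−x̄)² = 1167.101; SSW = ΣΣ(x−x̄ᵢ)² = 721.470
MSB = 1167.101/3 = 389.0337; MSW = 721.470/31 = 23.2732
F = MSB/MSW = 16.7159
df = (3, 31)

test statistic = 16.716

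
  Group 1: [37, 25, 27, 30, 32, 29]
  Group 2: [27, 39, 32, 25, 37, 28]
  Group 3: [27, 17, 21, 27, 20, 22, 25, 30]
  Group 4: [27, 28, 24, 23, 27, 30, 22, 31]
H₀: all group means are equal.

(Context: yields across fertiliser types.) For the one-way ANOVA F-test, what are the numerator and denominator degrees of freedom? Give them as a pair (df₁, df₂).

degrees of freedom = [3, 24]

k = 4 groups, N = 28 total
df = (k−1, N−k) = (4−1, 28−4) = (3, 24)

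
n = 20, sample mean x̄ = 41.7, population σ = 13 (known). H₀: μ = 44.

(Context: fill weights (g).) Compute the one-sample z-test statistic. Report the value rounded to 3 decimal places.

SE = σ/√n = 13/√20 = 2.9069
z = (x̄−μ₀)/SE = (41.7−44)/2.9069 = -0.7912

test statistic = -0.791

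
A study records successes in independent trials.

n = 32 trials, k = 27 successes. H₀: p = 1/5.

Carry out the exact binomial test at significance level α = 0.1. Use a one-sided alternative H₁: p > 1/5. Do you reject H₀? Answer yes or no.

reject H₀: yes

Exact binomial: n=32, k=27, p₀=1/5=0.2000
P(X≥27) from Σ C(n,i)·p₀^i·(1−p₀)^(n−i)
p-value (one-sided, H₁ greater) = 0.00000
At α=0.1: p < α → reject H₀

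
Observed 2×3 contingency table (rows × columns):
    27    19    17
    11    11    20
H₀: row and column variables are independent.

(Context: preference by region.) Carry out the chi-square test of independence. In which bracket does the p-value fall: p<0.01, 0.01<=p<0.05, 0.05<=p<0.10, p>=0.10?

Row totals [63, 42], col totals [38, 30, 37], n=105
χ² = (27−22.80)²/22.80 + (19−18.00)²/18.00 + (17−22.20)²/22.20 + (11−15.20)²/15.20 + (11−12.00)²/12.00 + (20−14.80)²/14.80 = 5.1181
df = 2
p-value (upper-tail) = 0.07738
→ bracket: 0.05<=p<0.10

p-value bracket: 0.05<=p<0.10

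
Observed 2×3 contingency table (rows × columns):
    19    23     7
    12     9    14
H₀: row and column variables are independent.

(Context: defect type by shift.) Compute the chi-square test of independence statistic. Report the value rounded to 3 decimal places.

Row totals [49, 35], col totals [31, 32, 21], n=84
χ² = (19−18.08)²/18.08 + (23−18.67)²/18.67 + (7−12.25)²/12.25 + (12−12.92)²/12.92 + (9−13.33)²/13.33 + (14−8.75)²/8.75 = 7.9258
df = 2

test statistic = 7.926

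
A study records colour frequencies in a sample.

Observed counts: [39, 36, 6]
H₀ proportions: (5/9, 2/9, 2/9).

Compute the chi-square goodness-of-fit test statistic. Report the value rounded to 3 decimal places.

test statistic = 26.800

n = 81; E_i = n·p_i = [45.00, 18.00, 18.00]
χ² = (39−45.00)²/45.00 + (36−18.00)²/18.00 + (6−18.00)²/18.00 = 26.8000
df = 2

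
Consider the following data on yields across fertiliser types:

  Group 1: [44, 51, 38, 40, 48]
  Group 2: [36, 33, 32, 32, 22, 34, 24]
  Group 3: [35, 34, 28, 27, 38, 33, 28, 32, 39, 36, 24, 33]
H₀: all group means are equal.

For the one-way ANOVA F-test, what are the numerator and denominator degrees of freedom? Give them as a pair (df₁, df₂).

degrees of freedom = [2, 21]

k = 3 groups, N = 24 total
df = (k−1, N−k) = (3−1, 24−3) = (2, 21)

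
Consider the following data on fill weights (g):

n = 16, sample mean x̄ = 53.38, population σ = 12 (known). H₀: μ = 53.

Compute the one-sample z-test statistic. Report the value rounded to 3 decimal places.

SE = σ/√n = 12/√16 = 3.0000
z = (x̄−μ₀)/SE = (53.38−53)/3.0000 = 0.1267

test statistic = 0.127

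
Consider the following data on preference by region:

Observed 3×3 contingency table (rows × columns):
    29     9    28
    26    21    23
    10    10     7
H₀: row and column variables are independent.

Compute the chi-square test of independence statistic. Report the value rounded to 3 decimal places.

Row totals [66, 70, 27], col totals [65, 40, 58], n=163
χ² = (29−26.32)²/26.32 + (9−16.20)²/16.20 + (28−23.48)²/23.48 + (26−27.91)²/27.91 + (21−17.18)²/17.18 + (23−24.91)²/24.91 + (10−10.77)²/10.77 + (10−6.63)²/6.63 + (7−9.61)²/9.61 = 7.9471
df = 4

test statistic = 7.947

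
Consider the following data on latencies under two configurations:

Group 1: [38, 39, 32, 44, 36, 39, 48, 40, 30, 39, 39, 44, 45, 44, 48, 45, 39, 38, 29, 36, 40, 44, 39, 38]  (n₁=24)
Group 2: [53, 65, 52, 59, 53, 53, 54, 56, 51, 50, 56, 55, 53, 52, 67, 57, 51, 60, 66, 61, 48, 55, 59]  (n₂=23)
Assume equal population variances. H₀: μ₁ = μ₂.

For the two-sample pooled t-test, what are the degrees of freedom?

degrees of freedom = 45

df = n₁ + n₂ − 2 = 24 + 23 − 2 = 45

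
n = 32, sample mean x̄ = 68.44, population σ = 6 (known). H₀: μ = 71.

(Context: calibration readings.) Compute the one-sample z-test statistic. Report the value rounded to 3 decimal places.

SE = σ/√n = 6/√32 = 1.0607
z = (x̄−μ₀)/SE = (68.44−71)/1.0607 = -2.4136

test statistic = -2.414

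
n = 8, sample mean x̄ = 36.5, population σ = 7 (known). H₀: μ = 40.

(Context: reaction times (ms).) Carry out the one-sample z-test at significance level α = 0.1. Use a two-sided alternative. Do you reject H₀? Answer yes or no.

SE = σ/√n = 7/√8 = 2.4749
z = (x̄−μ₀)/SE = (36.5−40)/2.4749 = -1.4142
p-value (two-sided) = 0.15730
At α=0.1: p ≥ α → fail to reject H₀

reject H₀: no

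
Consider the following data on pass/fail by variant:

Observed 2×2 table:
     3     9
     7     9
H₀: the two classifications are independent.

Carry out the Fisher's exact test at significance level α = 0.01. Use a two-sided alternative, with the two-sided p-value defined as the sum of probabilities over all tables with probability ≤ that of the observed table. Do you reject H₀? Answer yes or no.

Margins: r₁=12, r₂=16, c₁=10, c₂=18, n=28
p_obs = C(12,3)·C(16,7)/C(28,10); sum pmf over tables with pmf ≤ p_obs
p-value (two-sided) = 0.43432
At α=0.01: p ≥ α → fail to reject H₀

reject H₀: no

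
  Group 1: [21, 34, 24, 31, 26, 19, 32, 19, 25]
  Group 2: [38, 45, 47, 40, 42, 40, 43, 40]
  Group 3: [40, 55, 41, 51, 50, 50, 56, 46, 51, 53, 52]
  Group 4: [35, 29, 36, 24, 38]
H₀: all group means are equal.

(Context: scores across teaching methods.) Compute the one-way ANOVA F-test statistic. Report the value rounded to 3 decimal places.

Group means [25.67, 41.88, 49.55, 32.40], grand mean 38.576
SSB = Σnᵢ(x̄ᵢ−x̄)² = 3101.258; SSW = ΣΣ(x−x̄ᵢ)² = 718.802
MSB = 3101.258/3 = 1033.7528; MSW = 718.802/29 = 24.7863
F = MSB/MSW = 41.7066
df = (3, 29)

test statistic = 41.707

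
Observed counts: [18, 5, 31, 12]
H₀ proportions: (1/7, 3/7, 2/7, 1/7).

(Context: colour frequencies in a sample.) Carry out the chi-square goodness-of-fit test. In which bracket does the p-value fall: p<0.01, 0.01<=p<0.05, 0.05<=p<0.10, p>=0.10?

p-value bracket: p<0.01

n = 66; E_i = n·p_i = [9.43, 28.29, 18.86, 9.43]
χ² = (18−9.43)²/9.43 + (5−28.29)²/28.29 + (31−18.86)²/18.86 + (12−9.43)²/9.43 = 35.4823
df = 3
p-value (upper-tail) = 0.00000
→ bracket: p<0.01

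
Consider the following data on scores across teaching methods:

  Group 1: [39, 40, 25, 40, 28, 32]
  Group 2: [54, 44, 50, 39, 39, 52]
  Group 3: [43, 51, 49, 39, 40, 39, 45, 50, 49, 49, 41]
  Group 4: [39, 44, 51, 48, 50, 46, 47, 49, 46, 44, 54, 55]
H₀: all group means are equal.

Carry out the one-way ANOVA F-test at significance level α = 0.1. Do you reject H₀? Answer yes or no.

Group means [34.00, 46.33, 45.00, 47.75], grand mean 44.286
SSB = Σnᵢ(x̄ᵢ−x̄)² = 809.560; SSW = ΣΣ(x−x̄ᵢ)² = 881.583
MSB = 809.560/3 = 269.8532; MSW = 881.583/31 = 28.4382
F = MSB/MSW = 9.4891
df = (3, 31)
p-value (upper-tail) = 0.00013
At α=0.1: p < α → reject H₀

reject H₀: yes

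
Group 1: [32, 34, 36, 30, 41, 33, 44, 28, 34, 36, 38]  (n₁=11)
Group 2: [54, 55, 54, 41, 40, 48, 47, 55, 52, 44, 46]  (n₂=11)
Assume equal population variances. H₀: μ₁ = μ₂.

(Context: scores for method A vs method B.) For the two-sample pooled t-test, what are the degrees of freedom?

degrees of freedom = 20

df = n₁ + n₂ − 2 = 11 + 11 − 2 = 20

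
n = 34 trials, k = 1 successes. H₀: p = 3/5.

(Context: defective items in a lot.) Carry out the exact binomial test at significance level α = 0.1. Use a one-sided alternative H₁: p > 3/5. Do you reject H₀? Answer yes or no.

reject H₀: no

Exact binomial: n=34, k=1, p₀=3/5=0.6000
P(X≥1) from Σ C(n,i)·p₀^i·(1−p₀)^(n−i)
p-value (one-sided, H₁ greater) = 1.00000
At α=0.1: p ≥ α → fail to reject H₀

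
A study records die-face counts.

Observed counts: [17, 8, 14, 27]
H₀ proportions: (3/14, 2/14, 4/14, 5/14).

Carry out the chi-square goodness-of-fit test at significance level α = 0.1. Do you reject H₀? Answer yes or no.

reject H₀: no

n = 66; E_i = n·p_i = [14.14, 9.43, 18.86, 23.57]
χ² = (17−14.14)²/14.14 + (8−9.43)²/9.43 + (14−18.86)²/18.86 + (27−23.57)²/23.57 = 2.5434
df = 3
p-value (upper-tail) = 0.46749
At α=0.1: p ≥ α → fail to reject H₀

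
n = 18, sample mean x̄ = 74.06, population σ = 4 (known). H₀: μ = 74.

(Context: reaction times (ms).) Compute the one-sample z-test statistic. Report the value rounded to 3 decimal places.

test statistic = 0.064

SE = σ/√n = 4/√18 = 0.9428
z = (x̄−μ₀)/SE = (74.06−74)/0.9428 = 0.0636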